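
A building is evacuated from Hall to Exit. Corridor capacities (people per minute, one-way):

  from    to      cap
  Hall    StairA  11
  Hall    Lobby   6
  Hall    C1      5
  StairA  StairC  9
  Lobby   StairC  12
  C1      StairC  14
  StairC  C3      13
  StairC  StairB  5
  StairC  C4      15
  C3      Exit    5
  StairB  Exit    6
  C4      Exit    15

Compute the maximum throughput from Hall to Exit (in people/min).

Augment Hall→StairA→StairC→C3→Exit: bottleneck 5, flow now 5.
Augment Hall→StairA→StairC→StairB→Exit: bottleneck 4, flow now 9.
Augment Hall→Lobby→StairC→StairB→Exit: bottleneck 1, flow now 10.
Augment Hall→Lobby→StairC→C4→Exit: bottleneck 5, flow now 15.
Augment Hall→C1→StairC→C4→Exit: bottleneck 5, flow now 20.
No augmenting path remains; maximum flow = 20.
In the residual graph, reachable from Hall: {Hall, StairA}.
Min-cut edges: Hall→Lobby (6), Hall→C1 (5), StairA→StairC (9); capacity 6 + 5 + 9 = 20.
This cut is saturated, so no flow can exceed 20.

20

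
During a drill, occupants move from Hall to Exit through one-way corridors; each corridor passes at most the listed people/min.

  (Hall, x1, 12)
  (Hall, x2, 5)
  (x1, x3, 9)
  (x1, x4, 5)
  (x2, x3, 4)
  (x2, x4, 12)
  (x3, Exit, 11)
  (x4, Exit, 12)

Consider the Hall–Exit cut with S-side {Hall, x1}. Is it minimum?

Given cut capacity: 5 + 9 + 5 = 19.
Augment Hall→x1→x3→Exit: bottleneck 9, flow now 9.
Augment Hall→x1→x4→Exit: bottleneck 3, flow now 12.
Augment Hall→x2→x3→Exit: bottleneck 2, flow now 14.
Augment Hall→x2→x4→Exit: bottleneck 3, flow now 17.
No augmenting path remains; maximum flow = 17.
In the residual graph, reachable from Hall: {Hall}.
Min-cut edges: Hall→x1 (12), Hall→x2 (5); capacity 12 + 5 = 17.
Cut capacity 19 exceeds the max flow 17, so it is not minimum.

No — its capacity is 19, but the minimum cut has capacity 17.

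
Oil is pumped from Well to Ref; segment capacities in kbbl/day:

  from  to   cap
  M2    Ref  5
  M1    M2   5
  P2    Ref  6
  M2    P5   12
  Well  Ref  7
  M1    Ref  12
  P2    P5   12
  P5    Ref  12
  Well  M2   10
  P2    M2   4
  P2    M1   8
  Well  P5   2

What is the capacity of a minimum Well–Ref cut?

19

Augment Well→Ref: bottleneck 7, flow now 7.
Augment Well→M2→Ref: bottleneck 5, flow now 12.
Augment Well→P5→Ref: bottleneck 2, flow now 14.
Augment Well→M2→P5→Ref: bottleneck 5, flow now 19.
No augmenting path remains; maximum flow = 19.
By max-flow min-cut, the minimum cut capacity equals the max flow.
In the residual graph, reachable from Well: {Well}.
Min-cut edges: Well→M2 (10), Well→P5 (2), Well→Ref (7); capacity 10 + 2 + 7 = 19.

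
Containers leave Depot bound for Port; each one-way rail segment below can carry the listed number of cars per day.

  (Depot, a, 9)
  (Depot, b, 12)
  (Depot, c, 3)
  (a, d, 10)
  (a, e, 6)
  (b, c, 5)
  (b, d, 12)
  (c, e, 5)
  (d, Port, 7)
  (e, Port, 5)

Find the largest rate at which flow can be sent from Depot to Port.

Augment Depot→a→d→Port: bottleneck 7, flow now 7.
Augment Depot→a→e→Port: bottleneck 2, flow now 9.
Augment Depot→c→e→Port: bottleneck 3, flow now 12.
No augmenting path remains; maximum flow = 12.
In the residual graph, reachable from Depot: {Depot, a, b, c, d, e}.
Min-cut edges: d→Port (7), e→Port (5); capacity 7 + 5 = 12.
This cut is saturated, so no flow can exceed 12.

12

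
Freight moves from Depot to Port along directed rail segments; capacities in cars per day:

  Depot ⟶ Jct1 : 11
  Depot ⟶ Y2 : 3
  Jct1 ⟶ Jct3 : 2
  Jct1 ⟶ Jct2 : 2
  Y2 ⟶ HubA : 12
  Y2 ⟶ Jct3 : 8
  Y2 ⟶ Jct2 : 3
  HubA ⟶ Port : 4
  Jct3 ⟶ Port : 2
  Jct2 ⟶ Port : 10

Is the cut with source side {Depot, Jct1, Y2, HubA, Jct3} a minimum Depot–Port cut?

Given cut capacity: 2 + 3 + 4 + 2 = 11.
Augment Depot→Jct1→Jct3→Port: bottleneck 2, flow now 2.
Augment Depot→Jct1→Jct2→Port: bottleneck 2, flow now 4.
Augment Depot→Y2→HubA→Port: bottleneck 3, flow now 7.
No augmenting path remains; maximum flow = 7.
In the residual graph, reachable from Depot: {Depot, Jct1}.
Min-cut edges: Depot→Y2 (3), Jct1→Jct3 (2), Jct1→Jct2 (2); capacity 3 + 2 + 2 = 7.
Cut capacity 11 exceeds the max flow 7, so it is not minimum.

No — its capacity is 11, but the minimum cut has capacity 7.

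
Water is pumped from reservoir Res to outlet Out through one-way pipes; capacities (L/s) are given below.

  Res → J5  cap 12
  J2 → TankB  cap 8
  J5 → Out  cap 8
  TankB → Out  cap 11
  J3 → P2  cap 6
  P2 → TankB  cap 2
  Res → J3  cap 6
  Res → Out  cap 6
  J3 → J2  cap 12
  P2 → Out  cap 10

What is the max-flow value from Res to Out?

Augment Res→Out: bottleneck 6, flow now 6.
Augment Res→J5→Out: bottleneck 8, flow now 14.
Augment Res→J3→P2→Out: bottleneck 6, flow now 20.
No augmenting path remains; maximum flow = 20.
In the residual graph, reachable from Res: {Res, J5}.
Min-cut edges: Res→J3 (6), Res→Out (6), J5→Out (8); capacity 6 + 6 + 8 = 20.
This cut is saturated, so no flow can exceed 20.

20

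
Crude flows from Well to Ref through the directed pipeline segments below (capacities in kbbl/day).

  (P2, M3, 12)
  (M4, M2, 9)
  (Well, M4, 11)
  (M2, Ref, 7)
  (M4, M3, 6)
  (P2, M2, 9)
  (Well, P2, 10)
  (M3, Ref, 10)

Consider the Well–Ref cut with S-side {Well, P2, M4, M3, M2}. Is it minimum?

Yes — it is a minimum cut (capacity 17).

Given cut capacity: 10 + 7 = 17.
Augment Well→P2→M3→Ref: bottleneck 10, flow now 10.
Augment Well→M4→M2→Ref: bottleneck 7, flow now 17.
No augmenting path remains; maximum flow = 17.
Cut capacity 17 equals the max flow, so it is a minimum cut.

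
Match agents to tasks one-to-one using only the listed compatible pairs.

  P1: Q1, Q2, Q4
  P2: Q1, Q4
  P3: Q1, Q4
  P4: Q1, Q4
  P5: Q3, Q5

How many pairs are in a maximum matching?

Unit-capacity flow: source→left, listed edges, right→sink; max matching = max flow.
Augmenting path P1→Q1 (+1); matched 1.
Augmenting path P2→Q4 (+1); matched 2.
Augmenting path P5→Q3 (+1); matched 3.
Augmenting path P3→Q1→P1→Q2 (+1); matched 4.
No augmenting path remains; maximum matching = 4.
König certificate: {P1, P5, Q1, Q4} is a vertex cover of size 4 (every listed pair touches it), so no matching can be larger.

4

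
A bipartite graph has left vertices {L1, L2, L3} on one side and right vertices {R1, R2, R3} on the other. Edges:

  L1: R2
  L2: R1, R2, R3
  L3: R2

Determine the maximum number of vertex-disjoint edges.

2

Unit-capacity flow: source→left, listed edges, right→sink; max matching = max flow.
Augmenting path L1→R2 (+1); matched 1.
Augmenting path L2→R1 (+1); matched 2.
No augmenting path remains; maximum matching = 2.
König certificate: {L2, R2} is a vertex cover of size 2 (every listed pair touches it), so no matching can be larger.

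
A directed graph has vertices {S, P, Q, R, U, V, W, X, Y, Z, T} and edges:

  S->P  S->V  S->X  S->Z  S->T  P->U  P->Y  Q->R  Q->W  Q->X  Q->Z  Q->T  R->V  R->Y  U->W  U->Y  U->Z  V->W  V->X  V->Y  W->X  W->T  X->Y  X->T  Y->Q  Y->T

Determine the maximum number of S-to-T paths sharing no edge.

4

Assign every edge capacity 1; by Menger, the answer equals the max flow.
Path S→T (+1); total 1.
Path S→X→T (+1); total 2.
Path S→P→Y→T (+1); total 3.
Path S→V→W→T (+1); total 4.
No residual S→T path; max flow = 4.
Certifying cut of size 4: {S→P, S→T, S→V, S→X}.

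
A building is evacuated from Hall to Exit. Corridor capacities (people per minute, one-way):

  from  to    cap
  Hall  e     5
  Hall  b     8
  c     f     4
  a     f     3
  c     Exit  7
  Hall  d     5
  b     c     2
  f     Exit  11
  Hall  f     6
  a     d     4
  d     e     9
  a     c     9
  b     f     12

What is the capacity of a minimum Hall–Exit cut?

13

Augment Hall→f→Exit: bottleneck 6, flow now 6.
Augment Hall→b→c→Exit: bottleneck 2, flow now 8.
Augment Hall→b→f→Exit: bottleneck 5, flow now 13.
No augmenting path remains; maximum flow = 13.
By max-flow min-cut, the minimum cut capacity equals the max flow.
In the residual graph, reachable from Hall: {Hall, b, d, e, f}.
Min-cut edges: b→c (2), f→Exit (11); capacity 2 + 11 = 13.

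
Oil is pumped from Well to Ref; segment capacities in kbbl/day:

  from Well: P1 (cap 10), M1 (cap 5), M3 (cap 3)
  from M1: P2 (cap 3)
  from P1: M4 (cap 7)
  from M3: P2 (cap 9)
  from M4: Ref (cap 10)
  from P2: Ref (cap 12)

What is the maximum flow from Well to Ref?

Augment Well→M1→P2→Ref: bottleneck 3, flow now 3.
Augment Well→P1→M4→Ref: bottleneck 7, flow now 10.
Augment Well→M3→P2→Ref: bottleneck 3, flow now 13.
No augmenting path remains; maximum flow = 13.
In the residual graph, reachable from Well: {Well, M1, P1}.
Min-cut edges: Well→M3 (3), M1→P2 (3), P1→M4 (7); capacity 3 + 3 + 7 = 13.
This cut is saturated, so no flow can exceed 13.

13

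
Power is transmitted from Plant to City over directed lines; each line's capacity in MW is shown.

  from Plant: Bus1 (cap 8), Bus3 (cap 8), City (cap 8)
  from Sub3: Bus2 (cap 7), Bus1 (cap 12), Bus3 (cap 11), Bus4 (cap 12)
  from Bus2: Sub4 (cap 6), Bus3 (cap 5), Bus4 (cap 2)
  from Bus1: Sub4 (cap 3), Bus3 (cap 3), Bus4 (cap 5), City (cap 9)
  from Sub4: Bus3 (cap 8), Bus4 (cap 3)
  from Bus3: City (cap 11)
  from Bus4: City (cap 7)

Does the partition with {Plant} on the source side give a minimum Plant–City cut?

Yes — it is a minimum cut (capacity 24).

Given cut capacity: 8 + 8 + 8 = 24.
Augment Plant→City: bottleneck 8, flow now 8.
Augment Plant→Bus1→City: bottleneck 8, flow now 16.
Augment Plant→Bus3→City: bottleneck 8, flow now 24.
No augmenting path remains; maximum flow = 24.
Cut capacity 24 equals the max flow, so it is a minimum cut.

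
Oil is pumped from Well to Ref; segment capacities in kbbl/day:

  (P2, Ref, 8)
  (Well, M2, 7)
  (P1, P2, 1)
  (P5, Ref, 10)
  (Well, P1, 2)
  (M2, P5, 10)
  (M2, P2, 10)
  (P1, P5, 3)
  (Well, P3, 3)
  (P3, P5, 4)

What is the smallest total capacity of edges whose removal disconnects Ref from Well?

12

Augment Well→M2→P2→Ref: bottleneck 7, flow now 7.
Augment Well→P3→P5→Ref: bottleneck 3, flow now 10.
Augment Well→P1→P2→Ref: bottleneck 1, flow now 11.
Augment Well→P1→P5→Ref: bottleneck 1, flow now 12.
No augmenting path remains; maximum flow = 12.
By max-flow min-cut, the minimum cut capacity equals the max flow.
In the residual graph, reachable from Well: {Well}.
Min-cut edges: Well→M2 (7), Well→P3 (3), Well→P1 (2); capacity 7 + 3 + 2 = 12.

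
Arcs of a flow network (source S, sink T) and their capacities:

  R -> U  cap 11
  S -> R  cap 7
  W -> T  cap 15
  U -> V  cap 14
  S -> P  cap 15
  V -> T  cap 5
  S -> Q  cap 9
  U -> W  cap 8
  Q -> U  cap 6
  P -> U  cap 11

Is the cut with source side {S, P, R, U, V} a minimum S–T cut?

Given cut capacity: 9 + 8 + 5 = 22.
Augment S→P→U→V→T: bottleneck 5, flow now 5.
Augment S→P→U→W→T: bottleneck 6, flow now 11.
Augment S→Q→U→W→T: bottleneck 2, flow now 13.
No augmenting path remains; maximum flow = 13.
In the residual graph, reachable from S: {S, P, Q, R, U, V}.
Min-cut edges: U→W (8), V→T (5); capacity 8 + 5 = 13.
Cut capacity 22 exceeds the max flow 13, so it is not minimum.

No — its capacity is 22, but the minimum cut has capacity 13.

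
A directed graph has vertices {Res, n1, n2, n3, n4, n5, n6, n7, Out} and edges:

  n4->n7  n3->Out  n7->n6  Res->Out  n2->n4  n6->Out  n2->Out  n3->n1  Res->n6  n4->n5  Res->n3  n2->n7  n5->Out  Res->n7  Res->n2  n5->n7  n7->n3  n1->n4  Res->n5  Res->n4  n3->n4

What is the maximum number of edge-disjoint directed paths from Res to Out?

5

Assign every edge capacity 1; by Menger, the answer equals the max flow.
Path Res→Out (+1); total 1.
Path Res→n2→Out (+1); total 2.
Path Res→n3→Out (+1); total 3.
Path Res→n5→Out (+1); total 4.
Path Res→n6→Out (+1); total 5.
No residual Res→Out path; max flow = 5.
Certifying cut of size 5: {Res→Out, Res→n2, n3→Out, n5→Out, n6→Out}.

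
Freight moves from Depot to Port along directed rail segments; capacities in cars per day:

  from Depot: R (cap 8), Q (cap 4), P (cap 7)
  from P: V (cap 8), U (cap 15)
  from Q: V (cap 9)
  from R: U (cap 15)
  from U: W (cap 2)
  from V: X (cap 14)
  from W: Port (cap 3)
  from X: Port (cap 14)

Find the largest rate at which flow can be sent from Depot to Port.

Augment Depot→P→U→W→Port: bottleneck 2, flow now 2.
Augment Depot→P→V→X→Port: bottleneck 5, flow now 7.
Augment Depot→Q→V→X→Port: bottleneck 4, flow now 11.
Augment Depot→R→U→P→V→X→Port: bottleneck 2, flow now 13. (uses reverse residual edge)
No augmenting path remains; maximum flow = 13.
In the residual graph, reachable from Depot: {Depot, R, U}.
Min-cut edges: Depot→P (7), Depot→Q (4), U→W (2); capacity 7 + 4 + 2 = 13.
This cut is saturated, so no flow can exceed 13.

13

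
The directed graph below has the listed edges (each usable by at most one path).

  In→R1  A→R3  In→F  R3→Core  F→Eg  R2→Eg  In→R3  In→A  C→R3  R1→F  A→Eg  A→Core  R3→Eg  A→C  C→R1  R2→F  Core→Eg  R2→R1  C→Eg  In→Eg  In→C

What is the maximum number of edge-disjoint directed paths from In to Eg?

Assign every edge capacity 1; by Menger, the answer equals the max flow.
Path In→Eg (+1); total 1.
Path In→F→Eg (+1); total 2.
Path In→A→Eg (+1); total 3.
Path In→C→Eg (+1); total 4.
Path In→R3→Eg (+1); total 5.
No residual In→Eg path; max flow = 5.
Certifying cut of size 5: {F→Eg, In→A, In→C, In→Eg, In→R3}.

5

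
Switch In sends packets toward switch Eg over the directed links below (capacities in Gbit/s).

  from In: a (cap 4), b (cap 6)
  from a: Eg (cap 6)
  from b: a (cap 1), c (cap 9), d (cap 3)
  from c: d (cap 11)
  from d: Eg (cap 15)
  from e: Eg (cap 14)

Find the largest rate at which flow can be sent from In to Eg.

10

Augment In→a→Eg: bottleneck 4, flow now 4.
Augment In→b→a→Eg: bottleneck 1, flow now 5.
Augment In→b→d→Eg: bottleneck 3, flow now 8.
Augment In→b→c→d→Eg: bottleneck 2, flow now 10.
No augmenting path remains; maximum flow = 10.
In the residual graph, reachable from In: {In}.
Min-cut edges: In→a (4), In→b (6); capacity 4 + 6 = 10.
This cut is saturated, so no flow can exceed 10.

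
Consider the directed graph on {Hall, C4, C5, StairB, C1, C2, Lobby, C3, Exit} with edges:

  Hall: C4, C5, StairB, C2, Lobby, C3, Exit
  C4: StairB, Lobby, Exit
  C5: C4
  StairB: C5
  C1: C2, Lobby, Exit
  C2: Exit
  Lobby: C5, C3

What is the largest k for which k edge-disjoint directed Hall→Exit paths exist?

Assign every edge capacity 1; by Menger, the answer equals the max flow.
Path Hall→Exit (+1); total 1.
Path Hall→C4→Exit (+1); total 2.
Path Hall→C2→Exit (+1); total 3.
No residual Hall→Exit path; max flow = 3.
Certifying cut of size 3: {C4→Exit, Hall→C2, Hall→Exit}.

3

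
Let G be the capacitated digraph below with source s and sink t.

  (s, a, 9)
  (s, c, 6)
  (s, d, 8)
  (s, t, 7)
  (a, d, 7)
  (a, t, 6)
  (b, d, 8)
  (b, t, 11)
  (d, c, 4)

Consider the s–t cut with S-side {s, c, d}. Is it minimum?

Given cut capacity: 9 + 7 = 16.
Augment s→t: bottleneck 7, flow now 7.
Augment s→a→t: bottleneck 6, flow now 13.
No augmenting path remains; maximum flow = 13.
In the residual graph, reachable from s: {s, a, c, d}.
Min-cut edges: s→t (7), a→t (6); capacity 7 + 6 = 13.
Cut capacity 16 exceeds the max flow 13, so it is not minimum.

No — its capacity is 16, but the minimum cut has capacity 13.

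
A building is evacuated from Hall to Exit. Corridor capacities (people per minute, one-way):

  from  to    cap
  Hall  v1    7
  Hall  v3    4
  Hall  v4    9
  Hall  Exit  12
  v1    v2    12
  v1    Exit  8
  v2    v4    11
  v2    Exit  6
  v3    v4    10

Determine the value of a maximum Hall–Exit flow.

19

Augment Hall→Exit: bottleneck 12, flow now 12.
Augment Hall→v1→Exit: bottleneck 7, flow now 19.
No augmenting path remains; maximum flow = 19.
In the residual graph, reachable from Hall: {Hall, v3, v4}.
Min-cut edges: Hall→v1 (7), Hall→Exit (12); capacity 7 + 12 = 19.
This cut is saturated, so no flow can exceed 19.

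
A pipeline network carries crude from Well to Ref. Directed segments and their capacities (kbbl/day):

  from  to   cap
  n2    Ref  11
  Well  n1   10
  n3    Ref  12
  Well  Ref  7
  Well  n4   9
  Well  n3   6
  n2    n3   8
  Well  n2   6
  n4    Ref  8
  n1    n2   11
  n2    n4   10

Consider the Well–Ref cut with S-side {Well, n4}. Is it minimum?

Yes — it is a minimum cut (capacity 37).

Given cut capacity: 10 + 6 + 6 + 7 + 8 = 37.
Augment Well→Ref: bottleneck 7, flow now 7.
Augment Well→n2→Ref: bottleneck 6, flow now 13.
Augment Well→n3→Ref: bottleneck 6, flow now 19.
Augment Well→n4→Ref: bottleneck 8, flow now 27.
Augment Well→n1→n2→Ref: bottleneck 5, flow now 32.
Augment Well→n1→n2→n3→Ref: bottleneck 5, flow now 37.
No augmenting path remains; maximum flow = 37.
Cut capacity 37 equals the max flow, so it is a minimum cut.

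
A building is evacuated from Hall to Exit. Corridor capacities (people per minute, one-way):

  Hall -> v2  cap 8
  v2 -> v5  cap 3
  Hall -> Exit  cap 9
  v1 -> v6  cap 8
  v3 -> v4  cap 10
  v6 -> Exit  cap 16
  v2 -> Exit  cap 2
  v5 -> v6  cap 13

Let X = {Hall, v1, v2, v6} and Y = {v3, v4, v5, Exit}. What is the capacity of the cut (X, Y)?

Edges leaving {Hall, v1, v2, v6}: Hall→Exit (9), v2→v5 (3), v2→Exit (2), v6→Exit (16).
Cut capacity = 9 + 3 + 2 + 16 = 30.

30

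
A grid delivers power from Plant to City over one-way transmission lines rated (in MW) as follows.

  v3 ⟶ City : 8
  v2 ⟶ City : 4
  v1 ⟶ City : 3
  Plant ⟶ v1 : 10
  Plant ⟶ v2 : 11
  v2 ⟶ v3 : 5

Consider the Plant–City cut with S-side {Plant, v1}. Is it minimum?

Given cut capacity: 11 + 3 = 14.
Augment Plant→v1→City: bottleneck 3, flow now 3.
Augment Plant→v2→City: bottleneck 4, flow now 7.
Augment Plant→v2→v3→City: bottleneck 5, flow now 12.
No augmenting path remains; maximum flow = 12.
In the residual graph, reachable from Plant: {Plant, v1, v2}.
Min-cut edges: v1→City (3), v2→v3 (5), v2→City (4); capacity 3 + 5 + 4 = 12.
Cut capacity 14 exceeds the max flow 12, so it is not minimum.

No — its capacity is 14, but the minimum cut has capacity 12.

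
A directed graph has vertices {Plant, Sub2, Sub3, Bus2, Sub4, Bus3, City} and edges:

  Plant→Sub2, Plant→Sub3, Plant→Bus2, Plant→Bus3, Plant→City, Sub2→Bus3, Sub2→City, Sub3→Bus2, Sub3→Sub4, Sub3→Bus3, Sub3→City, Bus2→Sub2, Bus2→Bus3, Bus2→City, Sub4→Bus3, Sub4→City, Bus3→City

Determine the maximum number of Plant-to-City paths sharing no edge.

5

Assign every edge capacity 1; by Menger, the answer equals the max flow.
Path Plant→City (+1); total 1.
Path Plant→Sub2→City (+1); total 2.
Path Plant→Sub3→City (+1); total 3.
Path Plant→Bus2→City (+1); total 4.
Path Plant→Bus3→City (+1); total 5.
No residual Plant→City path; max flow = 5.
Certifying cut of size 5: {Plant→Bus2, Plant→Bus3, Plant→City, Plant→Sub2, Plant→Sub3}.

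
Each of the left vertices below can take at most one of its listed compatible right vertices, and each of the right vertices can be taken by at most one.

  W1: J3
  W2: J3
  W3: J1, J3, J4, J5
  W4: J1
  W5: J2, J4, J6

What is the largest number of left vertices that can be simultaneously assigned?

Unit-capacity flow: source→left, listed edges, right→sink; max matching = max flow.
Augmenting path W1→J3 (+1); matched 1.
Augmenting path W3→J1 (+1); matched 2.
Augmenting path W5→J2 (+1); matched 3.
Augmenting path W4→J1→W3→J4 (+1); matched 4.
No augmenting path remains; maximum matching = 4.
König certificate: {W3, W4, W5, J3} is a vertex cover of size 4 (every listed pair touches it), so no matching can be larger.

4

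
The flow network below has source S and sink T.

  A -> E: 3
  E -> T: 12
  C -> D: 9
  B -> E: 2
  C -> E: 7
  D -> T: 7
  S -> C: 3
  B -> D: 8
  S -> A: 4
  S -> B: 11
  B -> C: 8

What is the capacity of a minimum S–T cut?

Augment S→A→E→T: bottleneck 3, flow now 3.
Augment S→B→D→T: bottleneck 7, flow now 10.
Augment S→B→E→T: bottleneck 2, flow now 12.
Augment S→C→E→T: bottleneck 3, flow now 15.
Augment S→B→C→E→T: bottleneck 2, flow now 17.
No augmenting path remains; maximum flow = 17.
By max-flow min-cut, the minimum cut capacity equals the max flow.
In the residual graph, reachable from S: {S, A}.
Min-cut edges: S→B (11), S→C (3), A→E (3); capacity 11 + 3 + 3 = 17.

17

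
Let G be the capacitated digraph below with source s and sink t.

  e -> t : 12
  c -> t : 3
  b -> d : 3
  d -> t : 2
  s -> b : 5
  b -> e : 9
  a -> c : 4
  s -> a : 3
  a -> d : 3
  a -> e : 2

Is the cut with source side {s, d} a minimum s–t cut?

No — its capacity is 10, but the minimum cut has capacity 8.

Given cut capacity: 3 + 5 + 2 = 10.
Augment s→a→c→t: bottleneck 3, flow now 3.
Augment s→b→d→t: bottleneck 2, flow now 5.
Augment s→b→e→t: bottleneck 3, flow now 8.
No augmenting path remains; maximum flow = 8.
In the residual graph, reachable from s: {s}.
Min-cut edges: s→a (3), s→b (5); capacity 3 + 5 = 8.
Cut capacity 10 exceeds the max flow 8, so it is not minimum.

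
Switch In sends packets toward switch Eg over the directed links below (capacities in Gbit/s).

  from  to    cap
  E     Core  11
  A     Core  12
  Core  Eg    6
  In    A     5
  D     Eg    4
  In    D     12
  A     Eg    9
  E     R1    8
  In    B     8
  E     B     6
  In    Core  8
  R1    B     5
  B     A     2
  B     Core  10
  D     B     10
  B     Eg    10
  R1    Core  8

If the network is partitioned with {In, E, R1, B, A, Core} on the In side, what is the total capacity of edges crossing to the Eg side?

37

Edges leaving {In, E, R1, B, A, Core}: In→D (12), B→Eg (10), A→Eg (9), Core→Eg (6).
Cut capacity = 12 + 10 + 9 + 6 = 37.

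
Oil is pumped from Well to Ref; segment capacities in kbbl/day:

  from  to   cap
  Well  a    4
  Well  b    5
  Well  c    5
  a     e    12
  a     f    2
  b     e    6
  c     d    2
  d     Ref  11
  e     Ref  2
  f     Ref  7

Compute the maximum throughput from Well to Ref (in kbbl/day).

Augment Well→a→e→Ref: bottleneck 2, flow now 2.
Augment Well→a→f→Ref: bottleneck 2, flow now 4.
Augment Well→c→d→Ref: bottleneck 2, flow now 6.
No augmenting path remains; maximum flow = 6.
In the residual graph, reachable from Well: {Well, a, b, c, e}.
Min-cut edges: a→f (2), c→d (2), e→Ref (2); capacity 2 + 2 + 2 = 6.
This cut is saturated, so no flow can exceed 6.

6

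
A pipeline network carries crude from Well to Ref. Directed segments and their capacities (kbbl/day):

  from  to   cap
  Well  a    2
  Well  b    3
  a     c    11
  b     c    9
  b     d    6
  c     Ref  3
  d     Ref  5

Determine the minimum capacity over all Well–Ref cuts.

5

Augment Well→a→c→Ref: bottleneck 2, flow now 2.
Augment Well→b→c→Ref: bottleneck 1, flow now 3.
Augment Well→b→d→Ref: bottleneck 2, flow now 5.
No augmenting path remains; maximum flow = 5.
By max-flow min-cut, the minimum cut capacity equals the max flow.
In the residual graph, reachable from Well: {Well}.
Min-cut edges: Well→a (2), Well→b (3); capacity 2 + 3 = 5.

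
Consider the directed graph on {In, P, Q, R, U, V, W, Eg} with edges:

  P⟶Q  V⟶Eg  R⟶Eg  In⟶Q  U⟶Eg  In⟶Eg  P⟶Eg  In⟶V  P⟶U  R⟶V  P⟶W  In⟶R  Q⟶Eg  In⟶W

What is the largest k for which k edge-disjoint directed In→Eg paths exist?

4

Assign every edge capacity 1; by Menger, the answer equals the max flow.
Path In→Eg (+1); total 1.
Path In→Q→Eg (+1); total 2.
Path In→R→Eg (+1); total 3.
Path In→V→Eg (+1); total 4.
No residual In→Eg path; max flow = 4.
Certifying cut of size 4: {In→Eg, In→Q, In→R, In→V}.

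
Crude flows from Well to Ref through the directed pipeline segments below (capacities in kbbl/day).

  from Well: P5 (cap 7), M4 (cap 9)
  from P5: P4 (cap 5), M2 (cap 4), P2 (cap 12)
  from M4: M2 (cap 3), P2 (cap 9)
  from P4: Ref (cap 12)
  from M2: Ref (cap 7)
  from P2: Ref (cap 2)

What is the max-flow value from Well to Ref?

12

Augment Well→P5→P4→Ref: bottleneck 5, flow now 5.
Augment Well→P5→M2→Ref: bottleneck 2, flow now 7.
Augment Well→M4→M2→Ref: bottleneck 3, flow now 10.
Augment Well→M4→P2→Ref: bottleneck 2, flow now 12.
No augmenting path remains; maximum flow = 12.
In the residual graph, reachable from Well: {Well, M4, P2}.
Min-cut edges: Well→P5 (7), M4→M2 (3), P2→Ref (2); capacity 7 + 3 + 2 = 12.
This cut is saturated, so no flow can exceed 12.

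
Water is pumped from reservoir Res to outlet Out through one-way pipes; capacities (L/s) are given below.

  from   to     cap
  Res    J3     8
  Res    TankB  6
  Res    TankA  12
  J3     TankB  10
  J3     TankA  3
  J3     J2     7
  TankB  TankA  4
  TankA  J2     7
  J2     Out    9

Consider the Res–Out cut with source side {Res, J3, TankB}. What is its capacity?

Edges leaving {Res, J3, TankB}: Res→TankA (12), J3→TankA (3), J3→J2 (7), TankB→TankA (4).
Cut capacity = 12 + 3 + 7 + 4 = 26.

26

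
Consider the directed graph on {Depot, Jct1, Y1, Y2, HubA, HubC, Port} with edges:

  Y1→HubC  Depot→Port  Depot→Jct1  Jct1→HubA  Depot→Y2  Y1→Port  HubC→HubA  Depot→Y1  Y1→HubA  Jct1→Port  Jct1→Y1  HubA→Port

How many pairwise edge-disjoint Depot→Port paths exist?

Assign every edge capacity 1; by Menger, the answer equals the max flow.
Path Depot→Port (+1); total 1.
Path Depot→Jct1→Port (+1); total 2.
Path Depot→Y1→Port (+1); total 3.
No residual Depot→Port path; max flow = 3.
Certifying cut of size 3: {Depot→Jct1, Depot→Port, Depot→Y1}.

3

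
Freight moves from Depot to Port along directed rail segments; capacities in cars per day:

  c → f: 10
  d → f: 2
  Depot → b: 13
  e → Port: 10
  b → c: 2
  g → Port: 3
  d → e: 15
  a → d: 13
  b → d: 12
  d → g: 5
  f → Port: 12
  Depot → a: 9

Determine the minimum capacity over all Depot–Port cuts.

17

Augment Depot→a→d→e→Port: bottleneck 9, flow now 9.
Augment Depot→b→c→f→Port: bottleneck 2, flow now 11.
Augment Depot→b→d→e→Port: bottleneck 1, flow now 12.
Augment Depot→b→d→f→Port: bottleneck 2, flow now 14.
Augment Depot→b→d→g→Port: bottleneck 3, flow now 17.
No augmenting path remains; maximum flow = 17.
By max-flow min-cut, the minimum cut capacity equals the max flow.
In the residual graph, reachable from Depot: {Depot, a, b, d, e, g}.
Min-cut edges: b→c (2), d→f (2), e→Port (10), g→Port (3); capacity 2 + 2 + 10 + 3 = 17.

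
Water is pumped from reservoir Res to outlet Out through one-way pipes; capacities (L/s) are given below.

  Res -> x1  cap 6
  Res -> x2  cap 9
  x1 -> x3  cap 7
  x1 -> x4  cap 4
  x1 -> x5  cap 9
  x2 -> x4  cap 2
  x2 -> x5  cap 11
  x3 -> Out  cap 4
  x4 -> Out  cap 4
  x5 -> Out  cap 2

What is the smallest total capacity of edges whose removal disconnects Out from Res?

10

Augment Res→x1→x3→Out: bottleneck 4, flow now 4.
Augment Res→x1→x4→Out: bottleneck 2, flow now 6.
Augment Res→x2→x4→Out: bottleneck 2, flow now 8.
Augment Res→x2→x5→Out: bottleneck 2, flow now 10.
No augmenting path remains; maximum flow = 10.
By max-flow min-cut, the minimum cut capacity equals the max flow.
In the residual graph, reachable from Res: {Res, x2, x5}.
Min-cut edges: Res→x1 (6), x2→x4 (2), x5→Out (2); capacity 6 + 2 + 2 = 10.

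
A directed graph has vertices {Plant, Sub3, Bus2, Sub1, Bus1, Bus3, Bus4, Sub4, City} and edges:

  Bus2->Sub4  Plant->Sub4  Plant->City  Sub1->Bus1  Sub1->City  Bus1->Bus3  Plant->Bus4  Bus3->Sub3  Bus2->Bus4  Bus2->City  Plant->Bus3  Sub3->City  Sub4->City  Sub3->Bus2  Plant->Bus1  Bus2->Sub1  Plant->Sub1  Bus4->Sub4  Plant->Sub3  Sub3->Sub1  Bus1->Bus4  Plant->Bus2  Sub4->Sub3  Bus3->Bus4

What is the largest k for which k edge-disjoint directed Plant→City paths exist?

Assign every edge capacity 1; by Menger, the answer equals the max flow.
Path Plant→City (+1); total 1.
Path Plant→Sub3→City (+1); total 2.
Path Plant→Bus2→City (+1); total 3.
Path Plant→Sub1→City (+1); total 4.
Path Plant→Sub4→City (+1); total 5.
No residual Plant→City path; max flow = 5.
Certifying cut of size 5: {Bus2→City, Plant→City, Sub1→City, Sub3→City, Sub4→City}.

5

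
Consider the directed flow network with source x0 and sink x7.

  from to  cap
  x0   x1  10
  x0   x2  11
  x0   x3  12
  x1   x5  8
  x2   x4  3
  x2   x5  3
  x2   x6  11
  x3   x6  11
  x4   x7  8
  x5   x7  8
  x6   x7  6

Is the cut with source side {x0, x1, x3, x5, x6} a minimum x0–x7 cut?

Given cut capacity: 11 + 8 + 6 = 25.
Augment x0→x1→x5→x7: bottleneck 8, flow now 8.
Augment x0→x2→x4→x7: bottleneck 3, flow now 11.
Augment x0→x2→x6→x7: bottleneck 6, flow now 17.
No augmenting path remains; maximum flow = 17.
In the residual graph, reachable from x0: {x0, x1, x2, x3, x5, x6}.
Min-cut edges: x2→x4 (3), x5→x7 (8), x6→x7 (6); capacity 3 + 8 + 6 = 17.
Cut capacity 25 exceeds the max flow 17, so it is not minimum.

No — its capacity is 25, but the minimum cut has capacity 17.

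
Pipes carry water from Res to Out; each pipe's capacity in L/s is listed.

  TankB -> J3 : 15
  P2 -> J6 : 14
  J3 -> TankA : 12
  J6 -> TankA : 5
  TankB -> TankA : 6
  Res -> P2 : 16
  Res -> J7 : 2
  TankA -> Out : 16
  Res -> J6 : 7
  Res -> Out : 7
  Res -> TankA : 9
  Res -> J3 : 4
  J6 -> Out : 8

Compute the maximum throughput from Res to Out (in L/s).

31

Augment Res→Out: bottleneck 7, flow now 7.
Augment Res→J6→Out: bottleneck 7, flow now 14.
Augment Res→TankA→Out: bottleneck 9, flow now 23.
Augment Res→P2→J6→Out: bottleneck 1, flow now 24.
Augment Res→J3→TankA→Out: bottleneck 4, flow now 28.
Augment Res→P2→J6→TankA→Out: bottleneck 3, flow now 31.
No augmenting path remains; maximum flow = 31.
In the residual graph, reachable from Res: {Res, P2, J3, J7, J6, TankA}.
Min-cut edges: Res→Out (7), J6→Out (8), TankA→Out (16); capacity 7 + 8 + 16 = 31.
This cut is saturated, so no flow can exceed 31.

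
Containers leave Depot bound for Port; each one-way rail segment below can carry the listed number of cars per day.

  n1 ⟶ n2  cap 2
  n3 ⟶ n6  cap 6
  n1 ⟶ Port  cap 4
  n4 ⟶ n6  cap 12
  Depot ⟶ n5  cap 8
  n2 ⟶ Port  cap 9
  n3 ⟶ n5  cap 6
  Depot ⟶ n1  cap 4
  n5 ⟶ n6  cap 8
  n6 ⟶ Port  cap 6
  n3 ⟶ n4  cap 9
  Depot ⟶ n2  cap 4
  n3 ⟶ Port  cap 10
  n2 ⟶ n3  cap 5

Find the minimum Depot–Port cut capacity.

14

Augment Depot→n1→Port: bottleneck 4, flow now 4.
Augment Depot→n2→Port: bottleneck 4, flow now 8.
Augment Depot→n5→n6→Port: bottleneck 6, flow now 14.
No augmenting path remains; maximum flow = 14.
By max-flow min-cut, the minimum cut capacity equals the max flow.
In the residual graph, reachable from Depot: {Depot, n5, n6}.
Min-cut edges: Depot→n1 (4), Depot→n2 (4), n6→Port (6); capacity 4 + 4 + 6 = 14.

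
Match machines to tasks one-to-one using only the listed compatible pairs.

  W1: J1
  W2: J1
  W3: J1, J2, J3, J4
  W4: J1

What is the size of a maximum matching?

Unit-capacity flow: source→left, listed edges, right→sink; max matching = max flow.
Augmenting path W1→J1 (+1); matched 1.
Augmenting path W3→J2 (+1); matched 2.
No augmenting path remains; maximum matching = 2.
König certificate: {W3, J1} is a vertex cover of size 2 (every listed pair touches it), so no matching can be larger.

2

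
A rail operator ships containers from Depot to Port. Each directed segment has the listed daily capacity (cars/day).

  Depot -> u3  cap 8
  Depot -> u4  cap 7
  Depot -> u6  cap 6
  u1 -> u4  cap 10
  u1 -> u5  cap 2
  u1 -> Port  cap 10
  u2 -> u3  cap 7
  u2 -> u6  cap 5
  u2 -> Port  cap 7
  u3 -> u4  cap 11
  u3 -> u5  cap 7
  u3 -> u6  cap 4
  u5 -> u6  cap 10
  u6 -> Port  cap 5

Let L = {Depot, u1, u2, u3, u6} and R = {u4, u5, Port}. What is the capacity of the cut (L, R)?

59

Edges leaving {Depot, u1, u2, u3, u6}: Depot→u4 (7), u1→u4 (10), u1→u5 (2), u1→Port (10), u2→Port (7), u3→u4 (11), u3→u5 (7), u6→Port (5).
Cut capacity = 7 + 10 + 2 + 10 + 7 + 11 + 7 + 5 = 59.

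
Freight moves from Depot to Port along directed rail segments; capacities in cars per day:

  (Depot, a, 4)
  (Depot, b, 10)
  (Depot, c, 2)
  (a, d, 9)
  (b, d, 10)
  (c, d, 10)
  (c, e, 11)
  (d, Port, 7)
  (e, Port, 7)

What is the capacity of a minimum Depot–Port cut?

9

Augment Depot→a→d→Port: bottleneck 4, flow now 4.
Augment Depot→b→d→Port: bottleneck 3, flow now 7.
Augment Depot→c→e→Port: bottleneck 2, flow now 9.
No augmenting path remains; maximum flow = 9.
By max-flow min-cut, the minimum cut capacity equals the max flow.
In the residual graph, reachable from Depot: {Depot, a, b, d}.
Min-cut edges: Depot→c (2), d→Port (7); capacity 2 + 7 = 9.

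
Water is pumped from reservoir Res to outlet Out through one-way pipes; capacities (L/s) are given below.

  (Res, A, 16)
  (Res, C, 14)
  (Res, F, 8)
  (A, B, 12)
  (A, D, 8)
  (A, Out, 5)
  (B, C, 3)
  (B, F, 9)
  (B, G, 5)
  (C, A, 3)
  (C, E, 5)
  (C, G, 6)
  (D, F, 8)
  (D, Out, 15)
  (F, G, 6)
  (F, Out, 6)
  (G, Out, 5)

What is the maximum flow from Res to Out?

Augment Res→A→Out: bottleneck 5, flow now 5.
Augment Res→F→Out: bottleneck 6, flow now 11.
Augment Res→A→D→Out: bottleneck 8, flow now 19.
Augment Res→C→G→Out: bottleneck 5, flow now 24.
No augmenting path remains; maximum flow = 24.
In the residual graph, reachable from Res: {Res, A, B, C, E, F, G}.
Min-cut edges: A→D (8), A→Out (5), F→Out (6), G→Out (5); capacity 8 + 5 + 6 + 5 = 24.
This cut is saturated, so no flow can exceed 24.

24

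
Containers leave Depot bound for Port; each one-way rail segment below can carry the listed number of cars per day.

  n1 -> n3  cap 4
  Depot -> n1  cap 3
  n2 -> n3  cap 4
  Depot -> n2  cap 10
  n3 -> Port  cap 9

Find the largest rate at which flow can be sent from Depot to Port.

Augment Depot→n1→n3→Port: bottleneck 3, flow now 3.
Augment Depot→n2→n3→Port: bottleneck 4, flow now 7.
No augmenting path remains; maximum flow = 7.
In the residual graph, reachable from Depot: {Depot, n2}.
Min-cut edges: Depot→n1 (3), n2→n3 (4); capacity 3 + 4 = 7.
This cut is saturated, so no flow can exceed 7.

7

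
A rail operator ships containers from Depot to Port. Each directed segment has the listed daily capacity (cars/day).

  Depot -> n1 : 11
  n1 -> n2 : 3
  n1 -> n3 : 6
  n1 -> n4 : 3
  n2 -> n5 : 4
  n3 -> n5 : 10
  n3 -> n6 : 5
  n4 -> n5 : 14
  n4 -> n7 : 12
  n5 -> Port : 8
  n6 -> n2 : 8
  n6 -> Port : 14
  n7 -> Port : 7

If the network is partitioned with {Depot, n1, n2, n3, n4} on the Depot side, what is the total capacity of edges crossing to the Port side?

45

Edges leaving {Depot, n1, n2, n3, n4}: n2→n5 (4), n3→n5 (10), n3→n6 (5), n4→n5 (14), n4→n7 (12).
Cut capacity = 4 + 10 + 5 + 14 + 12 = 45.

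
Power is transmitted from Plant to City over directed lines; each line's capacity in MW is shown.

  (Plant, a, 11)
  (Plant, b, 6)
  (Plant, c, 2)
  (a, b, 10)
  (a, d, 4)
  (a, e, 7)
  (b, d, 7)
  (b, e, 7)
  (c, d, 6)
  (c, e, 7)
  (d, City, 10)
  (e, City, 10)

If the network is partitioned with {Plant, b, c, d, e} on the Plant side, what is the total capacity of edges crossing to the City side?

31

Edges leaving {Plant, b, c, d, e}: Plant→a (11), d→City (10), e→City (10).
Cut capacity = 11 + 10 + 10 = 31.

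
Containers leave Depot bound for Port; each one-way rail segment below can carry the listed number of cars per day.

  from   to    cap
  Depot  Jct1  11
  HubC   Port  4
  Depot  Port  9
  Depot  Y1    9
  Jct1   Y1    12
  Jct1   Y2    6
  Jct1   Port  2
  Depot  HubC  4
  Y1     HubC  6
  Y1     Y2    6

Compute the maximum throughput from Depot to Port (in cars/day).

15

Augment Depot→Port: bottleneck 9, flow now 9.
Augment Depot→Jct1→Port: bottleneck 2, flow now 11.
Augment Depot→HubC→Port: bottleneck 4, flow now 15.
No augmenting path remains; maximum flow = 15.
In the residual graph, reachable from Depot: {Depot, Jct1, Y2, Y1, HubC}.
Min-cut edges: Depot→Port (9), Jct1→Port (2), HubC→Port (4); capacity 9 + 2 + 4 = 15.
This cut is saturated, so no flow can exceed 15.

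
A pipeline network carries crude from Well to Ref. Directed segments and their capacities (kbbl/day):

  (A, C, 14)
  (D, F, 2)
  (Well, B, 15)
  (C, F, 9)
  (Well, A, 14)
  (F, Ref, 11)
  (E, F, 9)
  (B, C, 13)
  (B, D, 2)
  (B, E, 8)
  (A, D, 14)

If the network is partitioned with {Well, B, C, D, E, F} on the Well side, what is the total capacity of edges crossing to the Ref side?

25

Edges leaving {Well, B, C, D, E, F}: Well→A (14), F→Ref (11).
Cut capacity = 14 + 11 = 25.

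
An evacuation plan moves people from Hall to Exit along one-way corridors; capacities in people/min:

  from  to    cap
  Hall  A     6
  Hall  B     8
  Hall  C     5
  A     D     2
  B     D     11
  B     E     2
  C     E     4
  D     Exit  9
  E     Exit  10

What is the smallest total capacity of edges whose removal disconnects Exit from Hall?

14

Augment Hall→A→D→Exit: bottleneck 2, flow now 2.
Augment Hall→B→D→Exit: bottleneck 7, flow now 9.
Augment Hall→B→E→Exit: bottleneck 1, flow now 10.
Augment Hall→C→E→Exit: bottleneck 4, flow now 14.
No augmenting path remains; maximum flow = 14.
By max-flow min-cut, the minimum cut capacity equals the max flow.
In the residual graph, reachable from Hall: {Hall, A, C}.
Min-cut edges: Hall→B (8), A→D (2), C→E (4); capacity 8 + 2 + 4 = 14.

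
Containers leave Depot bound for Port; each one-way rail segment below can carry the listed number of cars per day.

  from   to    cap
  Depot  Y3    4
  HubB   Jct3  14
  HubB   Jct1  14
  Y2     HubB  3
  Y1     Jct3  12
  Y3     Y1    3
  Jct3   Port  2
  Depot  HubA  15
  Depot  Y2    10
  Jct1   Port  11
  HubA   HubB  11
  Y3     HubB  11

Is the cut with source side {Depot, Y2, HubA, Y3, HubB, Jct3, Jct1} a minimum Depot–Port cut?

Given cut capacity: 3 + 2 + 11 = 16.
Augment Depot→Y2→HubB→Jct3→Port: bottleneck 2, flow now 2.
Augment Depot→Y2→HubB→Jct1→Port: bottleneck 1, flow now 3.
Augment Depot→HubA→HubB→Jct1→Port: bottleneck 10, flow now 13.
No augmenting path remains; maximum flow = 13.
In the residual graph, reachable from Depot: {Depot, Y2, HubA, Y3, HubB, Y1, Jct3, Jct1}.
Min-cut edges: Jct3→Port (2), Jct1→Port (11); capacity 2 + 11 = 13.
Cut capacity 16 exceeds the max flow 13, so it is not minimum.

No — its capacity is 16, but the minimum cut has capacity 13.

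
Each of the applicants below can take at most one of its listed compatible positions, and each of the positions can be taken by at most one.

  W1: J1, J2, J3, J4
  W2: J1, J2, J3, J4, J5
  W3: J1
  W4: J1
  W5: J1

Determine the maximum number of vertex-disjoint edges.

3

Unit-capacity flow: source→left, listed edges, right→sink; max matching = max flow.
Augmenting path W1→J1 (+1); matched 1.
Augmenting path W2→J2 (+1); matched 2.
Augmenting path W3→J1→W1→J3 (+1); matched 3.
No augmenting path remains; maximum matching = 3.
König certificate: {W1, W2, J1} is a vertex cover of size 3 (every listed pair touches it), so no matching can be larger.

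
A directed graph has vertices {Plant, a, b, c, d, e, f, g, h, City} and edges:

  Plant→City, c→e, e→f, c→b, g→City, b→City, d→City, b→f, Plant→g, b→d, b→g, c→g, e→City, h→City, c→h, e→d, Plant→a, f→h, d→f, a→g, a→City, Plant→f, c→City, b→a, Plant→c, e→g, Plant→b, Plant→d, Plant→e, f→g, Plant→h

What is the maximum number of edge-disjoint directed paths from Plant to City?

8

Assign every edge capacity 1; by Menger, the answer equals the max flow.
Path Plant→City (+1); total 1.
Path Plant→a→City (+1); total 2.
Path Plant→b→City (+1); total 3.
Path Plant→c→City (+1); total 4.
Path Plant→d→City (+1); total 5.
Path Plant→e→City (+1); total 6.
Path Plant→g→City (+1); total 7.
Path Plant→h→City (+1); total 8.
No residual Plant→City path; max flow = 8.
Certifying cut of size 8: {Plant→City, Plant→a, Plant→b, Plant→c, Plant→d, Plant→e, g→City, h→City}.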